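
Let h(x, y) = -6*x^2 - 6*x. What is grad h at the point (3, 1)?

(-42, 0)

∂h/∂x = -12*x - 6
∂h/∂y = 0
∇h = (-12*x - 6, 0)
At (3, 1): (-42, 0).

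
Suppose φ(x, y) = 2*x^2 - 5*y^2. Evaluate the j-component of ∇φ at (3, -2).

20

(∇φ)_2 = ∂φ/∂y = -10*y
At (3, -2): 20.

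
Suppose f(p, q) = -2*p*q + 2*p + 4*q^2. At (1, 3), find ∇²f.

∂²f/∂p² = 0
∂²f/∂q² = 8
∇²f = 8
At (1, 3): 8.

8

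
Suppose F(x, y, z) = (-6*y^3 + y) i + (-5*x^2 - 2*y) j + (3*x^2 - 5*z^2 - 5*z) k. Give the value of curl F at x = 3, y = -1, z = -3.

(∇×F)₁ = ∂F₃/∂y − ∂F₂/∂z = 0
(∇×F)₂ = ∂F₁/∂z − ∂F₃/∂x = -6*x
(∇×F)₃ = ∂F₂/∂x − ∂F₁/∂y = -10*x + 18*y^2 - 1
∇×F = (0, -6*x, -10*x + 18*y^2 - 1)
At (3, -1, -3): (0, -18, -13).

(0, -18, -13)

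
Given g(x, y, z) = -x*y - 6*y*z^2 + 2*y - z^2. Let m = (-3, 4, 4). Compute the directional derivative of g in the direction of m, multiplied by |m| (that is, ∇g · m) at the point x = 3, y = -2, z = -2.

-282

∂g/∂x = -y
∂g/∂y = -x - 6*z^2 + 2
∂g/∂z = -12*y*z - 2*z
∇g at (3, -2, -2) = (2, -25, -44)
∇g · m = (2)(-3) + (-25)(4) + (-44)(4) = -282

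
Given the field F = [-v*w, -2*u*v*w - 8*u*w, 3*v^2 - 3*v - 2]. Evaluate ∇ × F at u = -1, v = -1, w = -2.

(-15, 1, 10)

(∇×F)₁ = ∂F₃/∂v − ∂F₂/∂w = 2*u*v + 8*u + 6*v - 3
(∇×F)₂ = ∂F₁/∂w − ∂F₃/∂u = -v
(∇×F)₃ = ∂F₂/∂u − ∂F₁/∂v = -2*v*w - 7*w
∇×F = (2*u*v + 8*u + 6*v - 3, -v, -2*v*w - 7*w)
At (-1, -1, -2): (-15, 1, 10).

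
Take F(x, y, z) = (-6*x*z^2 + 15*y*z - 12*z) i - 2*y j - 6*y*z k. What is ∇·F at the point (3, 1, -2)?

-32

∂F₁/∂x = -6*z^2
∂F₂/∂y = -2
∂F₃/∂z = -6*y
∇·F = -6*y - 6*z^2 - 2
At (3, 1, -2): -32.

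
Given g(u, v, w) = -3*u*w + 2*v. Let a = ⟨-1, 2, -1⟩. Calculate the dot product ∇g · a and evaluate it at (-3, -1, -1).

-8

∂g/∂u = -3*w
∂g/∂v = 2
∂g/∂w = -3*u
∇g at (-3, -1, -1) = (3, 2, 9)
∇g · a = (3)(-1) + (2)(2) + (9)(-1) = -8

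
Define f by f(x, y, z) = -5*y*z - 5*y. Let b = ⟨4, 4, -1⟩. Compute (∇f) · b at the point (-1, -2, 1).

-50

∂f/∂x = 0
∂f/∂y = -5*z - 5
∂f/∂z = -5*y
∇f at (-1, -2, 1) = (0, -10, 10)
∇f · b = (0)(4) + (-10)(4) + (10)(-1) = -50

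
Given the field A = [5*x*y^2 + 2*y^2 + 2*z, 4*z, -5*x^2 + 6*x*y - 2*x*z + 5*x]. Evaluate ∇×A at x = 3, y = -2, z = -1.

(14, 37, 68)

(∇×A)₁ = ∂A₃/∂y − ∂A₂/∂z = 6*x - 4
(∇×A)₂ = ∂A₁/∂z − ∂A₃/∂x = 10*x - 6*y + 2*z - 3
(∇×A)₃ = ∂A₂/∂x − ∂A₁/∂y = -10*x*y - 4*y
∇×A = (6*x - 4, 10*x - 6*y + 2*z - 3, -10*x*y - 4*y)
At (3, -2, -1): (14, 37, 68).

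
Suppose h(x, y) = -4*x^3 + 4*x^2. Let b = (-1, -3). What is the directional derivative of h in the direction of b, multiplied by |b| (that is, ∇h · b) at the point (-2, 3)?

∂h/∂x = -12*x^2 + 8*x
∂h/∂y = 0
∇h at (-2, 3) = (-64, 0)
∇h · b = (-64)(-1) + (0)(-3) = 64

64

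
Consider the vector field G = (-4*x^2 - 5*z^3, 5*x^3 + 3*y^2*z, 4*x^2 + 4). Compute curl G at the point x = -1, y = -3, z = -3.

(-27, -127, 15)

(∇×G)₁ = ∂G₃/∂y − ∂G₂/∂z = -3*y^2
(∇×G)₂ = ∂G₁/∂z − ∂G₃/∂x = -8*x - 15*z^2
(∇×G)₃ = ∂G₂/∂x − ∂G₁/∂y = 15*x^2
∇×G = (-3*y^2, -8*x - 15*z^2, 15*x^2)
At (-1, -3, -3): (-27, -127, 15).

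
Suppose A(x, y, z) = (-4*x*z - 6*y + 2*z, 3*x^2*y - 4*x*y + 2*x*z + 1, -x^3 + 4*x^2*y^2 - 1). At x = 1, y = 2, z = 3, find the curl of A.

(∇×A)₁ = ∂A₃/∂y − ∂A₂/∂z = 8*x^2*y - 2*x
(∇×A)₂ = ∂A₁/∂z − ∂A₃/∂x = 3*x^2 - 8*x*y^2 - 4*x + 2
(∇×A)₃ = ∂A₂/∂x − ∂A₁/∂y = 6*x*y - 4*y + 2*z + 6
∇×A = (8*x^2*y - 2*x, 3*x^2 - 8*x*y^2 - 4*x + 2, 6*x*y - 4*y + 2*z + 6)
At (1, 2, 3): (14, -31, 16).

(14, -31, 16)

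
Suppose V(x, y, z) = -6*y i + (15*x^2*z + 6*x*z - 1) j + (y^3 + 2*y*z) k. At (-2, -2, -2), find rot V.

(-40, 0, 114)

(∇×V)₁ = ∂V₃/∂y − ∂V₂/∂z = -15*x^2 - 6*x + 3*y^2 + 2*z
(∇×V)₂ = ∂V₁/∂z − ∂V₃/∂x = 0
(∇×V)₃ = ∂V₂/∂x − ∂V₁/∂y = 30*x*z + 6*z + 6
∇×V = (-15*x^2 - 6*x + 3*y^2 + 2*z, 0, 30*x*z + 6*z + 6)
At (-2, -2, -2): (-40, 0, 114).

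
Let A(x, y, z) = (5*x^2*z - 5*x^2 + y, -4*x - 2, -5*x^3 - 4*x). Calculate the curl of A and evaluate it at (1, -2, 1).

(∇×A)₁ = ∂A₃/∂y − ∂A₂/∂z = 0
(∇×A)₂ = ∂A₁/∂z − ∂A₃/∂x = 20*x^2 + 4
(∇×A)₃ = ∂A₂/∂x − ∂A₁/∂y = -5
∇×A = (0, 20*x^2 + 4, -5)
At (1, -2, 1): (0, 24, -5).

(0, 24, -5)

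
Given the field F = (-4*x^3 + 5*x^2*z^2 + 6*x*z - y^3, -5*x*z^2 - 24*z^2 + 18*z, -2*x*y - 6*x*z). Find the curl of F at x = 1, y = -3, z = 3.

(154, 48, -18)

(∇×F)₁ = ∂F₃/∂y − ∂F₂/∂z = 10*x*z - 2*x + 48*z - 18
(∇×F)₂ = ∂F₁/∂z − ∂F₃/∂x = 10*x^2*z + 6*x + 2*y + 6*z
(∇×F)₃ = ∂F₂/∂x − ∂F₁/∂y = 3*y^2 - 5*z^2
∇×F = (10*x*z - 2*x + 48*z - 18, 10*x^2*z + 6*x + 2*y + 6*z, 3*y^2 - 5*z^2)
At (1, -3, 3): (154, 48, -18).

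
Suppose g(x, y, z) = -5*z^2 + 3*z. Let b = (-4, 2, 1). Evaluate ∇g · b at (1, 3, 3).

-27

∂g/∂x = 0
∂g/∂y = 0
∂g/∂z = -10*z + 3
∇g at (1, 3, 3) = (0, 0, -27)
∇g · b = (0)(-4) + (0)(2) + (-27)(1) = -27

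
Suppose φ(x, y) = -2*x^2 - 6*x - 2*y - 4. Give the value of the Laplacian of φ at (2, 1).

-4

∂²φ/∂x² = -4
∂²φ/∂y² = 0
∇²φ = -4
At (2, 1): -4.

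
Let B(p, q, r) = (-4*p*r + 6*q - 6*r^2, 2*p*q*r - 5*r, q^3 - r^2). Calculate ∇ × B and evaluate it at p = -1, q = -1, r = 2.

(6, -20, -10)

(∇×B)₁ = ∂B₃/∂q − ∂B₂/∂r = -2*p*q + 3*q^2 + 5
(∇×B)₂ = ∂B₁/∂r − ∂B₃/∂p = -4*p - 12*r
(∇×B)₃ = ∂B₂/∂p − ∂B₁/∂q = 2*q*r - 6
∇×B = (-2*p*q + 3*q^2 + 5, -4*p - 12*r, 2*q*r - 6)
At (-1, -1, 2): (6, -20, -10).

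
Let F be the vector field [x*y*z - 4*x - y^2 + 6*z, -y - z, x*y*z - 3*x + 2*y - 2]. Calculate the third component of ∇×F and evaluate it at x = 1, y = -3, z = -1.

-5

(∇×F)_3 = ∂F₂/∂x − ∂F₁/∂y
= 0 − (x*z - 2*y)
= -x*z + 2*y
At (1, -3, -1): -5.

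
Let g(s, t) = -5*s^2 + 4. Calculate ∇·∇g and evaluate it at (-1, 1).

-10

∂²g/∂s² = -10
∂²g/∂t² = 0
∇²g = -10
At (-1, 1): -10.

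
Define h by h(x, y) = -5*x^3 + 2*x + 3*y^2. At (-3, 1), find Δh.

96

∂²h/∂x² = -30*x
∂²h/∂y² = 6
∇²h = -30*x + 6
At (-3, 1): 96.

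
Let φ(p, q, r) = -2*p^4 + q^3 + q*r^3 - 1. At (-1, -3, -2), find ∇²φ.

-6

∂²φ/∂p² = -24*p^2
∂²φ/∂q² = 6*q
∂²φ/∂r² = 6*q*r
∇²φ = -24*p^2 + 6*q*r + 6*q
At (-1, -3, -2): -6.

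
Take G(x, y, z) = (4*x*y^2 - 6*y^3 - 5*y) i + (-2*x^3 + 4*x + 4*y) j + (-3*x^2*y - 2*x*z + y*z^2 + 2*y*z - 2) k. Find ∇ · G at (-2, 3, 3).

68

∂G₁/∂x = 4*y^2
∂G₂/∂y = 4
∂G₃/∂z = -2*x + 2*y*z + 2*y
∇·G = -2*x + 4*y^2 + 2*y*z + 2*y + 4
At (-2, 3, 3): 68.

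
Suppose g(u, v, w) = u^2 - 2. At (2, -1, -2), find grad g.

(4, 0, 0)

∂g/∂u = 2*u
∂g/∂v = 0
∂g/∂w = 0
∇g = (2*u, 0, 0)
At (2, -1, -2): (4, 0, 0).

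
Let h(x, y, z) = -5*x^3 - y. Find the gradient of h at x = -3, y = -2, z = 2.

∂h/∂x = -15*x^2
∂h/∂y = -1
∂h/∂z = 0
∇h = (-15*x^2, -1, 0)
At (-3, -2, 2): (-135, -1, 0).

(-135, -1, 0)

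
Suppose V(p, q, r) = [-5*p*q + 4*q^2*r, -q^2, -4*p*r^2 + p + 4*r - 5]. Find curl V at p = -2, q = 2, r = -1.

(∇×V)₁ = ∂V₃/∂q − ∂V₂/∂r = 0
(∇×V)₂ = ∂V₁/∂r − ∂V₃/∂p = 4*q^2 + 4*r^2 - 1
(∇×V)₃ = ∂V₂/∂p − ∂V₁/∂q = 5*p - 8*q*r
∇×V = (0, 4*q^2 + 4*r^2 - 1, 5*p - 8*q*r)
At (-2, 2, -1): (0, 19, 6).

(0, 19, 6)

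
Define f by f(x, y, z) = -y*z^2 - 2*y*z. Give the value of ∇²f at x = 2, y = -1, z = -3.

∂²f/∂x² = 0
∂²f/∂y² = 0
∂²f/∂z² = -2*y
∇²f = -2*y
At (2, -1, -3): 2.

2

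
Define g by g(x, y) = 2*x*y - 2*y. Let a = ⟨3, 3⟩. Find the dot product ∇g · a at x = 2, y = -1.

∂g/∂x = 2*y
∂g/∂y = 2*x - 2
∇g at (2, -1) = (-2, 2)
∇g · a = (-2)(3) + (2)(3) = 0

0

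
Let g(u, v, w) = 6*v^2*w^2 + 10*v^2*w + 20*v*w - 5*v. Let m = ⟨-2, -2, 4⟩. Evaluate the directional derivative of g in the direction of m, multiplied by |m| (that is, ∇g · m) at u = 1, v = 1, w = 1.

∂g/∂u = 0
∂g/∂v = 12*v*w^2 + 20*v*w + 20*w - 5
∂g/∂w = 12*v^2*w + 10*v^2 + 20*v
∇g at (1, 1, 1) = (0, 47, 42)
∇g · m = (0)(-2) + (47)(-2) + (42)(4) = 74

74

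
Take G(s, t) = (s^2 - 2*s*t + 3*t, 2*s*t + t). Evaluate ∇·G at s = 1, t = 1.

∂G₁/∂s = 2*s - 2*t
∂G₂/∂t = 2*s + 1
∇·G = 4*s - 2*t + 1
At (1, 1): 3.

3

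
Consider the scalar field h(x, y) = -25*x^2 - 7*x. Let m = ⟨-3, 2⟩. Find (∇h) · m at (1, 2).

∂h/∂x = -50*x - 7
∂h/∂y = 0
∇h at (1, 2) = (-57, 0)
∇h · m = (-57)(-3) + (0)(2) = 171

171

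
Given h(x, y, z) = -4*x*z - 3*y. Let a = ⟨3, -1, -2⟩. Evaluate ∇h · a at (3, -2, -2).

51

∂h/∂x = -4*z
∂h/∂y = -3
∂h/∂z = -4*x
∇h at (3, -2, -2) = (8, -3, -12)
∇h · a = (8)(3) + (-3)(-1) + (-12)(-2) = 51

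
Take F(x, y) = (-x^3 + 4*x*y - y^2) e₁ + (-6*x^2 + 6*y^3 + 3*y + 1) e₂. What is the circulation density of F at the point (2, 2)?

-28

∂F₂/∂x = -12*x
∂F₁/∂y = 4*x - 2*y
Scalar curl = -16*x + 2*y
At (2, 2): -28.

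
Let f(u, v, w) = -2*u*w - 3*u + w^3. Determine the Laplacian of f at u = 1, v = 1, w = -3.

-18

∂²f/∂u² = 0
∂²f/∂v² = 0
∂²f/∂w² = 6*w
∇²f = 6*w
At (1, 1, -3): -18.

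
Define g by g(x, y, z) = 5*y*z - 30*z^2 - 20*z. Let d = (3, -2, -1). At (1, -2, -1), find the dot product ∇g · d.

-20

∂g/∂x = 0
∂g/∂y = 5*z
∂g/∂z = 5*y - 60*z - 20
∇g at (1, -2, -1) = (0, -5, 30)
∇g · d = (0)(3) + (-5)(-2) + (30)(-1) = -20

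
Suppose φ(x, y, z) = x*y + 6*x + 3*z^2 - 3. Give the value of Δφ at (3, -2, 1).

∂²φ/∂x² = 0
∂²φ/∂y² = 0
∂²φ/∂z² = 6
∇²φ = 6
At (3, -2, 1): 6.

6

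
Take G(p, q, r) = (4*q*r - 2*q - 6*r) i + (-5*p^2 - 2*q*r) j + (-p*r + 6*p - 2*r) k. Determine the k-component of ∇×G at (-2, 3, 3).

(∇×G)_3 = ∂G₂/∂p − ∂G₁/∂q
= -10*p − (4*r - 2)
= -10*p - 4*r + 2
At (-2, 3, 3): 10.

10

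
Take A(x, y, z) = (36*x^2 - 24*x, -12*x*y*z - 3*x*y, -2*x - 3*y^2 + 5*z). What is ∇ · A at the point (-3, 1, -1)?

-262

∂A₁/∂x = 72*x - 24
∂A₂/∂y = -12*x*z - 3*x
∂A₃/∂z = 5
∇·A = -12*x*z + 69*x - 19
At (-3, 1, -1): -262.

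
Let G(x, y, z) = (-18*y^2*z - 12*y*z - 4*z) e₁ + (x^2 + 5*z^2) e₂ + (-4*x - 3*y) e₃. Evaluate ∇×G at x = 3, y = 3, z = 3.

(-33, -198, 366)

(∇×G)₁ = ∂G₃/∂y − ∂G₂/∂z = -10*z - 3
(∇×G)₂ = ∂G₁/∂z − ∂G₃/∂x = -18*y^2 - 12*y
(∇×G)₃ = ∂G₂/∂x − ∂G₁/∂y = 2*x + 36*y*z + 12*z
∇×G = (-10*z - 3, -18*y^2 - 12*y, 2*x + 36*y*z + 12*z)
At (3, 3, 3): (-33, -198, 366).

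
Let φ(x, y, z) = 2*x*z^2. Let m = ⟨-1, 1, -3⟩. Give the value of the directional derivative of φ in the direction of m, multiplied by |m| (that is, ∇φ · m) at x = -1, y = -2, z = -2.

-32

∂φ/∂x = 2*z^2
∂φ/∂y = 0
∂φ/∂z = 4*x*z
∇φ at (-1, -2, -2) = (8, 0, 8)
∇φ · m = (8)(-1) + (0)(1) + (8)(-3) = -32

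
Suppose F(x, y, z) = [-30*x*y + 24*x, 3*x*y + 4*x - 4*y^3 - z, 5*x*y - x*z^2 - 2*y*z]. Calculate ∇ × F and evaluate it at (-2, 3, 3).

(∇×F)₁ = ∂F₃/∂y − ∂F₂/∂z = 5*x - 2*z + 1
(∇×F)₂ = ∂F₁/∂z − ∂F₃/∂x = -5*y + z^2
(∇×F)₃ = ∂F₂/∂x − ∂F₁/∂y = 30*x + 3*y + 4
∇×F = (5*x - 2*z + 1, -5*y + z^2, 30*x + 3*y + 4)
At (-2, 3, 3): (-15, -6, -47).

(-15, -6, -47)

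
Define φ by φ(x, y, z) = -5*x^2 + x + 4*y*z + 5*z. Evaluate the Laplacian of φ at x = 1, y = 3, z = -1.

∂²φ/∂x² = -10
∂²φ/∂y² = 0
∂²φ/∂z² = 0
∇²φ = -10
At (1, 3, -1): -10.

-10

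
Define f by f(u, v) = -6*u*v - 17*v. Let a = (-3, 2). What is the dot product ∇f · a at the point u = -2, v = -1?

-28

∂f/∂u = -6*v
∂f/∂v = -6*u - 17
∇f at (-2, -1) = (6, -5)
∇f · a = (6)(-3) + (-5)(2) = -28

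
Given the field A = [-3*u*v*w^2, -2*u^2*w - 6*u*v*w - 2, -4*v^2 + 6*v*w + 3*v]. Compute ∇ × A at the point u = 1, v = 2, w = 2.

(13, -24, -20)

(∇×A)₁ = ∂A₃/∂v − ∂A₂/∂w = 2*u^2 + 6*u*v - 8*v + 6*w + 3
(∇×A)₂ = ∂A₁/∂w − ∂A₃/∂u = -6*u*v*w
(∇×A)₃ = ∂A₂/∂u − ∂A₁/∂v = 3*u*w^2 - 4*u*w - 6*v*w
∇×A = (2*u^2 + 6*u*v - 8*v + 6*w + 3, -6*u*v*w, 3*u*w^2 - 4*u*w - 6*v*w)
At (1, 2, 2): (13, -24, -20).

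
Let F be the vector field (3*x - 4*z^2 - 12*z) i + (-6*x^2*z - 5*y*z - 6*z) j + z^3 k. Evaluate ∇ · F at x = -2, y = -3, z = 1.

1

∂F₁/∂x = 3
∂F₂/∂y = -5*z
∂F₃/∂z = 3*z^2
∇·F = 3*z^2 - 5*z + 3
At (-2, -3, 1): 1.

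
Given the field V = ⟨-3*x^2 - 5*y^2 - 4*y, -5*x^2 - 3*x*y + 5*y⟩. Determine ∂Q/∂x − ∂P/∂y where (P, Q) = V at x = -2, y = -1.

17

∂V₂/∂x = -10*x - 3*y
∂V₁/∂y = -10*y - 4
Scalar curl = -10*x + 7*y + 4
At (-2, -1): 17.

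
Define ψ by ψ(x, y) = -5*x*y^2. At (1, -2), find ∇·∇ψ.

-10

∂²ψ/∂x² = 0
∂²ψ/∂y² = -10*x
∇²ψ = -10*x
At (1, -2): -10.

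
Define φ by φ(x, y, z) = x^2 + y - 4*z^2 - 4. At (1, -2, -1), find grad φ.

(2, 1, 8)

∂φ/∂x = 2*x
∂φ/∂y = 1
∂φ/∂z = -8*z
∇φ = (2*x, 1, -8*z)
At (1, -2, -1): (2, 1, 8).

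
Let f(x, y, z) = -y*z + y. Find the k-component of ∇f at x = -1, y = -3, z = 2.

(∇f)_3 = ∂f/∂z = -y
At (-1, -3, 2): 3.

3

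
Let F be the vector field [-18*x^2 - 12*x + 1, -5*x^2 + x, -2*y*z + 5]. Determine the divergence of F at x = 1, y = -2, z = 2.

∂F₁/∂x = -36*x - 12
∂F₂/∂y = 0
∂F₃/∂z = -2*y
∇·F = -36*x - 2*y - 12
At (1, -2, 2): -44.

-44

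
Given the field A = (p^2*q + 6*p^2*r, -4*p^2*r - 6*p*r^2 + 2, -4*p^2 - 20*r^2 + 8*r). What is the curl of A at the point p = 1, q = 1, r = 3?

(∇×A)₁ = ∂A₃/∂q − ∂A₂/∂r = 4*p^2 + 12*p*r
(∇×A)₂ = ∂A₁/∂r − ∂A₃/∂p = 6*p^2 + 8*p
(∇×A)₃ = ∂A₂/∂p − ∂A₁/∂q = -p^2 - 8*p*r - 6*r^2
∇×A = (4*p^2 + 12*p*r, 6*p^2 + 8*p, -p^2 - 8*p*r - 6*r^2)
At (1, 1, 3): (40, 14, -79).

(40, 14, -79)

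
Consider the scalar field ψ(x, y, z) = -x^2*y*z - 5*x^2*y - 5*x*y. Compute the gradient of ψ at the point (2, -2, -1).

∂ψ/∂x = -2*x*y*z - 10*x*y - 5*y
∂ψ/∂y = -x^2*z - 5*x^2 - 5*x
∂ψ/∂z = -x^2*y
∇ψ = (-2*x*y*z - 10*x*y - 5*y, -x^2*z - 5*x^2 - 5*x, -x^2*y)
At (2, -2, -1): (42, -26, 8).

(42, -26, 8)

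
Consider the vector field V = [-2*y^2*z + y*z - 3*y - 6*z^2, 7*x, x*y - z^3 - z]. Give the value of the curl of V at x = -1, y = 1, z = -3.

(∇×V)₁ = ∂V₃/∂y − ∂V₂/∂z = x
(∇×V)₂ = ∂V₁/∂z − ∂V₃/∂x = -2*y^2 - 12*z
(∇×V)₃ = ∂V₂/∂x − ∂V₁/∂y = 4*y*z - z + 10
∇×V = (x, -2*y^2 - 12*z, 4*y*z - z + 10)
At (-1, 1, -3): (-1, 34, 1).

(-1, 34, 1)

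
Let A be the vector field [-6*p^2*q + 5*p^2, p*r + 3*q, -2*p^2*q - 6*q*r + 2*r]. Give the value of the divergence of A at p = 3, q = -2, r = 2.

119

∂A₁/∂p = -12*p*q + 10*p
∂A₂/∂q = 3
∂A₃/∂r = -6*q + 2
∇·A = -12*p*q + 10*p - 6*q + 5
At (3, -2, 2): 119.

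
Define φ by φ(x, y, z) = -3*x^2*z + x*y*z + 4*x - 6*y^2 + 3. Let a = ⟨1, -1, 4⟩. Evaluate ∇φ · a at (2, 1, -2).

2

∂φ/∂x = -6*x*z + y*z + 4
∂φ/∂y = x*z - 12*y
∂φ/∂z = -3*x^2 + x*y
∇φ at (2, 1, -2) = (26, -16, -10)
∇φ · a = (26)(1) + (-16)(-1) + (-10)(4) = 2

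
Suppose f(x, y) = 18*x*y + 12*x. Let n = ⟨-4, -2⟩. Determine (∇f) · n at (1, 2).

-228

∂f/∂x = 18*y + 12
∂f/∂y = 18*x
∇f at (1, 2) = (48, 18)
∇f · n = (48)(-4) + (18)(-2) = -228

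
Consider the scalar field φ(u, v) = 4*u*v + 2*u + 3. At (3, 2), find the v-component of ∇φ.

12

(∇φ)_2 = ∂φ/∂v = 4*u
At (3, 2): 12.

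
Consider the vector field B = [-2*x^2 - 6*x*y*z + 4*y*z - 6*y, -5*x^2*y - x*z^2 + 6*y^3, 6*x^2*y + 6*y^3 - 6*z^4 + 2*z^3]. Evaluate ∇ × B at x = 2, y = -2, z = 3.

(∇×B)₁ = ∂B₃/∂y − ∂B₂/∂z = 6*x^2 + 2*x*z + 18*y^2
(∇×B)₂ = ∂B₁/∂z − ∂B₃/∂x = -18*x*y + 4*y
(∇×B)₃ = ∂B₂/∂x − ∂B₁/∂y = -10*x*y + 6*x*z - z^2 - 4*z + 6
∇×B = (6*x^2 + 2*x*z + 18*y^2, -18*x*y + 4*y, -10*x*y + 6*x*z - z^2 - 4*z + 6)
At (2, -2, 3): (108, 64, 61).

(108, 64, 61)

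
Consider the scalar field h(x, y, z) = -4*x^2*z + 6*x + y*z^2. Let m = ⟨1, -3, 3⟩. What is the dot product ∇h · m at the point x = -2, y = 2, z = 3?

∂h/∂x = -8*x*z + 6
∂h/∂y = z^2
∂h/∂z = -4*x^2 + 2*y*z
∇h at (-2, 2, 3) = (54, 9, -4)
∇h · m = (54)(1) + (9)(-3) + (-4)(3) = 15

15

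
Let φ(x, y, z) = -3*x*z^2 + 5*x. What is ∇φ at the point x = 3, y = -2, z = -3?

∂φ/∂x = -3*z^2 + 5
∂φ/∂y = 0
∂φ/∂z = -6*x*z
∇φ = (-3*z^2 + 5, 0, -6*x*z)
At (3, -2, -3): (-22, 0, 54).

(-22, 0, 54)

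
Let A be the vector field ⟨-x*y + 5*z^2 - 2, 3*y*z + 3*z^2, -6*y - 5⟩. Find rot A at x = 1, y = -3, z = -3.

(∇×A)₁ = ∂A₃/∂y − ∂A₂/∂z = -3*y - 6*z - 6
(∇×A)₂ = ∂A₁/∂z − ∂A₃/∂x = 10*z
(∇×A)₃ = ∂A₂/∂x − ∂A₁/∂y = x
∇×A = (-3*y - 6*z - 6, 10*z, x)
At (1, -3, -3): (21, -30, 1).

(21, -30, 1)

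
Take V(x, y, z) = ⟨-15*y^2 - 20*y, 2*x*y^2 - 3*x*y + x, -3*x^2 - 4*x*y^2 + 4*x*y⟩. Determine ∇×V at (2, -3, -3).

(56, 60, -42)

(∇×V)₁ = ∂V₃/∂y − ∂V₂/∂z = -8*x*y + 4*x
(∇×V)₂ = ∂V₁/∂z − ∂V₃/∂x = 6*x + 4*y^2 - 4*y
(∇×V)₃ = ∂V₂/∂x − ∂V₁/∂y = 2*y^2 + 27*y + 21
∇×V = (-8*x*y + 4*x, 6*x + 4*y^2 - 4*y, 2*y^2 + 27*y + 21)
At (2, -3, -3): (56, 60, -42).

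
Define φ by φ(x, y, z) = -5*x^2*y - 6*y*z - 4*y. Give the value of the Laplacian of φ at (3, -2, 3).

20

∂²φ/∂x² = -10*y
∂²φ/∂y² = 0
∂²φ/∂z² = 0
∇²φ = -10*y
At (3, -2, 3): 20.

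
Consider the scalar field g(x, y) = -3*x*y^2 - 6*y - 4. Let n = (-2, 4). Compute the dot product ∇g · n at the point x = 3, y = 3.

∂g/∂x = -3*y^2
∂g/∂y = -6*x*y - 6
∇g at (3, 3) = (-27, -60)
∇g · n = (-27)(-2) + (-60)(4) = -186

-186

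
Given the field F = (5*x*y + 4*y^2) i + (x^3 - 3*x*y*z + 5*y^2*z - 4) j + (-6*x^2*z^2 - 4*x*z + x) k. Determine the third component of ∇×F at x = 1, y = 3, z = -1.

-17

(∇×F)_3 = ∂F₂/∂x − ∂F₁/∂y
= 3*x^2 - 3*y*z − (5*x + 8*y)
= 3*x^2 - 5*x - 3*y*z - 8*y
At (1, 3, -1): -17.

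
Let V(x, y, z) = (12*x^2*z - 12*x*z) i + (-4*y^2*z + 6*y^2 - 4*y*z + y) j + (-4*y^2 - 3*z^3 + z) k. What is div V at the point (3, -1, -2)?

-174

∂V₁/∂x = 24*x*z - 12*z
∂V₂/∂y = -8*y*z + 12*y - 4*z + 1
∂V₃/∂z = -9*z^2 + 1
∇·V = 24*x*z - 8*y*z + 12*y - 9*z^2 - 16*z + 2
At (3, -1, -2): -174.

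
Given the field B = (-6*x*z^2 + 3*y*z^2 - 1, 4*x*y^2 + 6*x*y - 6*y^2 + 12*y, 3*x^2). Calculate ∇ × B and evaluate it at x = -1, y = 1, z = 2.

(0, 42, -2)

(∇×B)₁ = ∂B₃/∂y − ∂B₂/∂z = 0
(∇×B)₂ = ∂B₁/∂z − ∂B₃/∂x = -12*x*z - 6*x + 6*y*z
(∇×B)₃ = ∂B₂/∂x − ∂B₁/∂y = 4*y^2 + 6*y - 3*z^2
∇×B = (0, -12*x*z - 6*x + 6*y*z, 4*y^2 + 6*y - 3*z^2)
At (-1, 1, 2): (0, 42, -2).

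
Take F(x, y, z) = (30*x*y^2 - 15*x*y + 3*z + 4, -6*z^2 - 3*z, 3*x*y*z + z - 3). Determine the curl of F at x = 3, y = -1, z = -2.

(∇×F)₁ = ∂F₃/∂y − ∂F₂/∂z = 3*x*z + 12*z + 3
(∇×F)₂ = ∂F₁/∂z − ∂F₃/∂x = -3*y*z + 3
(∇×F)₃ = ∂F₂/∂x − ∂F₁/∂y = -60*x*y + 15*x
∇×F = (3*x*z + 12*z + 3, -3*y*z + 3, -60*x*y + 15*x)
At (3, -1, -2): (-39, -3, 225).

(-39, -3, 225)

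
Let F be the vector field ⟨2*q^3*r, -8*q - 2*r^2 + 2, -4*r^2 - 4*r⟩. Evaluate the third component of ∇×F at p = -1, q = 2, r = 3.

(∇×F)_3 = ∂F₂/∂p − ∂F₁/∂q
= 0 − (6*q^2*r)
= -6*q^2*r
At (-1, 2, 3): -72.

-72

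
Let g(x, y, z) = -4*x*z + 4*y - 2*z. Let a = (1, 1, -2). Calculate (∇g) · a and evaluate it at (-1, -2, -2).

∂g/∂x = -4*z
∂g/∂y = 4
∂g/∂z = -4*x - 2
∇g at (-1, -2, -2) = (8, 4, 2)
∇g · a = (8)(1) + (4)(1) + (2)(-2) = 8

8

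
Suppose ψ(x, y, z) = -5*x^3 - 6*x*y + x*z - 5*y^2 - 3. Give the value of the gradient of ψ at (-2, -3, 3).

(-39, 42, -2)

∂ψ/∂x = -15*x^2 - 6*y + z
∂ψ/∂y = -6*x - 10*y
∂ψ/∂z = x
∇ψ = (-15*x^2 - 6*y + z, -6*x - 10*y, x)
At (-2, -3, 3): (-39, 42, -2).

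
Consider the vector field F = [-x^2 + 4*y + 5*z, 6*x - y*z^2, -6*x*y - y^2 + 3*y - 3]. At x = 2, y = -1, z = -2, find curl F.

(-3, -1, 2)

(∇×F)₁ = ∂F₃/∂y − ∂F₂/∂z = -6*x + 2*y*z - 2*y + 3
(∇×F)₂ = ∂F₁/∂z − ∂F₃/∂x = 6*y + 5
(∇×F)₃ = ∂F₂/∂x − ∂F₁/∂y = 2
∇×F = (-6*x + 2*y*z - 2*y + 3, 6*y + 5, 2)
At (2, -1, -2): (-3, -1, 2).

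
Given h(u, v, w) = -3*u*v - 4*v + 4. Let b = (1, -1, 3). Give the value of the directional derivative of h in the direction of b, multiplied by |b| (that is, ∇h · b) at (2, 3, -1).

1

∂h/∂u = -3*v
∂h/∂v = -3*u - 4
∂h/∂w = 0
∇h at (2, 3, -1) = (-9, -10, 0)
∇h · b = (-9)(1) + (-10)(-1) + (0)(3) = 1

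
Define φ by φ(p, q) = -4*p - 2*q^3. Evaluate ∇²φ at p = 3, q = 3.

-36

∂²φ/∂p² = 0
∂²φ/∂q² = -12*q
∇²φ = -12*q
At (3, 3): -36.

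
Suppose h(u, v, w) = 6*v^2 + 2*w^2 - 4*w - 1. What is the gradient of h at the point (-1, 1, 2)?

∂h/∂u = 0
∂h/∂v = 12*v
∂h/∂w = 4*w - 4
∇h = (0, 12*v, 4*w - 4)
At (-1, 1, 2): (0, 12, 4).

(0, 12, 4)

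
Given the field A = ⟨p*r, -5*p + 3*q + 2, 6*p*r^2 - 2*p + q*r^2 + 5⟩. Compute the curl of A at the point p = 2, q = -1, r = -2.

(∇×A)₁ = ∂A₃/∂q − ∂A₂/∂r = r^2
(∇×A)₂ = ∂A₁/∂r − ∂A₃/∂p = p - 6*r^2 + 2
(∇×A)₃ = ∂A₂/∂p − ∂A₁/∂q = -5
∇×A = (r^2, p - 6*r^2 + 2, -5)
At (2, -1, -2): (4, -20, -5).

(4, -20, -5)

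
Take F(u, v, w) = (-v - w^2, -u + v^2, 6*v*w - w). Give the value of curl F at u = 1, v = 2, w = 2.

(∇×F)₁ = ∂F₃/∂v − ∂F₂/∂w = 6*w
(∇×F)₂ = ∂F₁/∂w − ∂F₃/∂u = -2*w
(∇×F)₃ = ∂F₂/∂u − ∂F₁/∂v = 0
∇×F = (6*w, -2*w, 0)
At (1, 2, 2): (12, -4, 0).

(12, -4, 0)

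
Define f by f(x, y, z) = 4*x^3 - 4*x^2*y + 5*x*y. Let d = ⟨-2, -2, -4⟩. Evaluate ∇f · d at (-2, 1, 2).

∂f/∂x = 12*x^2 - 8*x*y + 5*y
∂f/∂y = -4*x^2 + 5*x
∂f/∂z = 0
∇f at (-2, 1, 2) = (69, -26, 0)
∇f · d = (69)(-2) + (-26)(-2) + (0)(-4) = -86

-86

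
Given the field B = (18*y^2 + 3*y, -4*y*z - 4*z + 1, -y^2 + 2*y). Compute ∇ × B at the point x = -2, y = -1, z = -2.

(4, 0, 33)

(∇×B)₁ = ∂B₃/∂y − ∂B₂/∂z = 2*y + 6
(∇×B)₂ = ∂B₁/∂z − ∂B₃/∂x = 0
(∇×B)₃ = ∂B₂/∂x − ∂B₁/∂y = -36*y - 3
∇×B = (2*y + 6, 0, -36*y - 3)
At (-2, -1, -2): (4, 0, 33).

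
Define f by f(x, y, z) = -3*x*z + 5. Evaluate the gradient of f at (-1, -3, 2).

(-6, 0, 3)

∂f/∂x = -3*z
∂f/∂y = 0
∂f/∂z = -3*x
∇f = (-3*z, 0, -3*x)
At (-1, -3, 2): (-6, 0, 3).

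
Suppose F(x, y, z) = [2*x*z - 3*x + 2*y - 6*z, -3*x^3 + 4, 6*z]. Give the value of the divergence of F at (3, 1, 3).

9

∂F₁/∂x = 2*z - 3
∂F₂/∂y = 0
∂F₃/∂z = 6
∇·F = 2*z + 3
At (3, 1, 3): 9.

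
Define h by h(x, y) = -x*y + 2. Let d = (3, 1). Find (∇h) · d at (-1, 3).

∂h/∂x = -y
∂h/∂y = -x
∇h at (-1, 3) = (-3, 1)
∇h · d = (-3)(3) + (1)(1) = -8

-8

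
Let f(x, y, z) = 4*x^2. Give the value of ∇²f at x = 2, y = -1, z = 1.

8

∂²f/∂x² = 8
∂²f/∂y² = 0
∂²f/∂z² = 0
∇²f = 8
At (2, -1, 1): 8.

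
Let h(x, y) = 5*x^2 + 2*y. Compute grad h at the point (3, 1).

∂h/∂x = 10*x
∂h/∂y = 2
∇h = (10*x, 2)
At (3, 1): (30, 2).

(30, 2)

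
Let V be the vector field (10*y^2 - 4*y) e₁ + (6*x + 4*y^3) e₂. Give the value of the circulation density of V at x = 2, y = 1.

-10

∂V₂/∂x = 6
∂V₁/∂y = 20*y - 4
Scalar curl = -20*y + 10
At (2, 1): -10.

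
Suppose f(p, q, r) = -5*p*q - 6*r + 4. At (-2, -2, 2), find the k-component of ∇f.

(∇f)_3 = ∂f/∂r = -6
At (-2, -2, 2): -6.

-6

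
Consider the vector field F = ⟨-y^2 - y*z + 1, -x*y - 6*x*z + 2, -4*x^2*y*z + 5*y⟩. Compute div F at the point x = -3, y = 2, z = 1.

-69

∂F₁/∂x = 0
∂F₂/∂y = -x
∂F₃/∂z = -4*x^2*y
∇·F = -4*x^2*y - x
At (-3, 2, 1): -69.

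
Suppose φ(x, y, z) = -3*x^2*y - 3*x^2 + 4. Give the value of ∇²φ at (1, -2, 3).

∂²φ/∂x² = -6*(y + 1)
∂²φ/∂y² = 0
∂²φ/∂z² = 0
∇²φ = -6*y - 6
At (1, -2, 3): 6.

6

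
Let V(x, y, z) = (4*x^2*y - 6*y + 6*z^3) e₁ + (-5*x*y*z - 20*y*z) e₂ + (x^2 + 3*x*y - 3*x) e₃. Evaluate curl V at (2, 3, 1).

(96, 8, -25)

(∇×V)₁ = ∂V₃/∂y − ∂V₂/∂z = 5*x*y + 3*x + 20*y
(∇×V)₂ = ∂V₁/∂z − ∂V₃/∂x = -2*x - 3*y + 18*z^2 + 3
(∇×V)₃ = ∂V₂/∂x − ∂V₁/∂y = -4*x^2 - 5*y*z + 6
∇×V = (5*x*y + 3*x + 20*y, -2*x - 3*y + 18*z^2 + 3, -4*x^2 - 5*y*z + 6)
At (2, 3, 1): (96, 8, -25).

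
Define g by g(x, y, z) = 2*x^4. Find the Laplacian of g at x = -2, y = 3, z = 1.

96

∂²g/∂x² = 24*x^2
∂²g/∂y² = 0
∂²g/∂z² = 0
∇²g = 24*x^2
At (-2, 3, 1): 96.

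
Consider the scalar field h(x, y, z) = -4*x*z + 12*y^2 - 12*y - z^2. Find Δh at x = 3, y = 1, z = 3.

∂²h/∂x² = 0
∂²h/∂y² = 24
∂²h/∂z² = -2
∇²h = 22
At (3, 1, 3): 22.

22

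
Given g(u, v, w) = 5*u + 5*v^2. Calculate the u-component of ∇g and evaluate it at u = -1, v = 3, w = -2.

(∇g)_1 = ∂g/∂u = 5
At (-1, 3, -2): 5.

5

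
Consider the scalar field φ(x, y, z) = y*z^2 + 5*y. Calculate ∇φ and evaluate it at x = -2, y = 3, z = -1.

(0, 6, -6)

∂φ/∂x = 0
∂φ/∂y = z^2 + 5
∂φ/∂z = 2*y*z
∇φ = (0, z^2 + 5, 2*y*z)
At (-2, 3, -1): (0, 6, -6).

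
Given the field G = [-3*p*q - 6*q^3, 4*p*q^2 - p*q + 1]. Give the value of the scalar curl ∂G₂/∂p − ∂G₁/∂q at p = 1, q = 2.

∂G₂/∂p = 4*q^2 - q
∂G₁/∂q = -3*p - 18*q^2
Scalar curl = 3*p + 22*q^2 - q
At (1, 2): 89.

89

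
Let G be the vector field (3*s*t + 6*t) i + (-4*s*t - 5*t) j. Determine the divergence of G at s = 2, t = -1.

∂G₁/∂s = 3*t
∂G₂/∂t = -4*s - 5
∇·G = -4*s + 3*t - 5
At (2, -1): -16.

-16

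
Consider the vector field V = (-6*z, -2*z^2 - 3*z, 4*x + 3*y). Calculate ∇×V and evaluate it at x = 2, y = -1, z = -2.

(∇×V)₁ = ∂V₃/∂y − ∂V₂/∂z = 4*z + 6
(∇×V)₂ = ∂V₁/∂z − ∂V₃/∂x = -10
(∇×V)₃ = ∂V₂/∂x − ∂V₁/∂y = 0
∇×V = (4*z + 6, -10, 0)
At (2, -1, -2): (-2, -10, 0).

(-2, -10, 0)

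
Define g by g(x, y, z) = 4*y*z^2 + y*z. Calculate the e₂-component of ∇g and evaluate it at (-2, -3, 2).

(∇g)_2 = ∂g/∂y = 4*z^2 + z
At (-2, -3, 2): 18.

18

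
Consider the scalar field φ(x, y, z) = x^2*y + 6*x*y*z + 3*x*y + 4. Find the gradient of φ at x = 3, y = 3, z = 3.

(81, 72, 54)

∂φ/∂x = 2*x*y + 6*y*z + 3*y
∂φ/∂y = x^2 + 6*x*z + 3*x
∂φ/∂z = 6*x*y
∇φ = (2*x*y + 6*y*z + 3*y, x^2 + 6*x*z + 3*x, 6*x*y)
At (3, 3, 3): (81, 72, 54).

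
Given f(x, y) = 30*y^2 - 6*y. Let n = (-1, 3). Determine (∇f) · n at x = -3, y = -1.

∂f/∂x = 0
∂f/∂y = 60*y - 6
∇f at (-3, -1) = (0, -66)
∇f · n = (0)(-1) + (-66)(3) = -198

-198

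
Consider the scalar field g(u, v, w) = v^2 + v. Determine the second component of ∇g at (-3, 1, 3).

3

(∇g)_2 = ∂g/∂v = 2*v + 1
At (-3, 1, 3): 3.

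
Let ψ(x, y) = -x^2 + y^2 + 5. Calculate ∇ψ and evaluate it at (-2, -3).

(4, -6)

∂ψ/∂x = -2*x
∂ψ/∂y = 2*y
∇ψ = (-2*x, 2*y)
At (-2, -3): (4, -6).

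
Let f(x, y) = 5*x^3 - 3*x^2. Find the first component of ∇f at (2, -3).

(∇f)_1 = ∂f/∂x = 15*x^2 - 6*x
At (2, -3): 48.

48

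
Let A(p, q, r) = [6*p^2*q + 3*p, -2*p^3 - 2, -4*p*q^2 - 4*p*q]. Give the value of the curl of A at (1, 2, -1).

(∇×A)₁ = ∂A₃/∂q − ∂A₂/∂r = -8*p*q - 4*p
(∇×A)₂ = ∂A₁/∂r − ∂A₃/∂p = 4*q^2 + 4*q
(∇×A)₃ = ∂A₂/∂p − ∂A₁/∂q = -12*p^2
∇×A = (-8*p*q - 4*p, 4*q^2 + 4*q, -12*p^2)
At (1, 2, -1): (-20, 24, -12).

(-20, 24, -12)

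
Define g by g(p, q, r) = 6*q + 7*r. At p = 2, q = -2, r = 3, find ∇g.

(0, 6, 7)

∂g/∂p = 0
∂g/∂q = 6
∂g/∂r = 7
∇g = (0, 6, 7)
At (2, -2, 3): (0, 6, 7).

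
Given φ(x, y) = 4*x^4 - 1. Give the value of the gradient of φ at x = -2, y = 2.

∂φ/∂x = 16*x^3
∂φ/∂y = 0
∇φ = (16*x^3, 0)
At (-2, 2): (-128, 0).

(-128, 0)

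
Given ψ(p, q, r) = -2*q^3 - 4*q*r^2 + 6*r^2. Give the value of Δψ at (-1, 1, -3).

-8

∂²ψ/∂p² = 0
∂²ψ/∂q² = -12*q
∂²ψ/∂r² = 4*(-2*q + 3)
∇²ψ = -20*q + 12
At (-1, 1, -3): -8.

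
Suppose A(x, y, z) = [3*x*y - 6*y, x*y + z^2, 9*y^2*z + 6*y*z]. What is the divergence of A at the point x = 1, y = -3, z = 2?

∂A₁/∂x = 3*y
∂A₂/∂y = x
∂A₃/∂z = 9*y^2 + 6*y
∇·A = x + 9*y^2 + 9*y
At (1, -3, 2): 55.

55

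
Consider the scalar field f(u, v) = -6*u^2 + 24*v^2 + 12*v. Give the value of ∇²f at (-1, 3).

36

∂²f/∂u² = -12
∂²f/∂v² = 48
∇²f = 36
At (-1, 3): 36.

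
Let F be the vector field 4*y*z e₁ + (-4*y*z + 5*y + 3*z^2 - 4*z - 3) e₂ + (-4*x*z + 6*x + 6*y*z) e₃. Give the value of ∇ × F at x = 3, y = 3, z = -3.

(16, -6, 12)

(∇×F)₁ = ∂F₃/∂y − ∂F₂/∂z = 4*y + 4
(∇×F)₂ = ∂F₁/∂z − ∂F₃/∂x = 4*y + 4*z - 6
(∇×F)₃ = ∂F₂/∂x − ∂F₁/∂y = -4*z
∇×F = (4*y + 4, 4*y + 4*z - 6, -4*z)
At (3, 3, -3): (16, -6, 12).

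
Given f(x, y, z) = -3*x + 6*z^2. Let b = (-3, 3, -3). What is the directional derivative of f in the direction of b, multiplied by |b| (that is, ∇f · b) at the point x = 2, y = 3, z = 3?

-99

∂f/∂x = -3
∂f/∂y = 0
∂f/∂z = 12*z
∇f at (2, 3, 3) = (-3, 0, 36)
∇f · b = (-3)(-3) + (0)(3) + (36)(-3) = -99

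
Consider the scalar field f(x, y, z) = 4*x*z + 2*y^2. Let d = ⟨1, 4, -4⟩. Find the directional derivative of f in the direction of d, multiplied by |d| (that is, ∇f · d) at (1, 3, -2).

24

∂f/∂x = 4*z
∂f/∂y = 4*y
∂f/∂z = 4*x
∇f at (1, 3, -2) = (-8, 12, 4)
∇f · d = (-8)(1) + (12)(4) + (4)(-4) = 24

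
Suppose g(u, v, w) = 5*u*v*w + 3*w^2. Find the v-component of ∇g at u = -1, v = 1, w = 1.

-5

(∇g)_2 = ∂g/∂v = 5*u*w
At (-1, 1, 1): -5.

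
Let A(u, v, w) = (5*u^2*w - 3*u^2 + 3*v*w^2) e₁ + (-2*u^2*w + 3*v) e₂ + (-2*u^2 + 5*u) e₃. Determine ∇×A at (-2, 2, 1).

(8, 19, 5)

(∇×A)₁ = ∂A₃/∂v − ∂A₂/∂w = 2*u^2
(∇×A)₂ = ∂A₁/∂w − ∂A₃/∂u = 5*u^2 + 4*u + 6*v*w - 5
(∇×A)₃ = ∂A₂/∂u − ∂A₁/∂v = -4*u*w - 3*w^2
∇×A = (2*u^2, 5*u^2 + 4*u + 6*v*w - 5, -4*u*w - 3*w^2)
At (-2, 2, 1): (8, 19, 5).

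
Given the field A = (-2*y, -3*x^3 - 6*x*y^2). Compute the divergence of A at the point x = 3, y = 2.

-72

∂A₁/∂x = 0
∂A₂/∂y = -12*x*y
∇·A = -12*x*y
At (3, 2): -72.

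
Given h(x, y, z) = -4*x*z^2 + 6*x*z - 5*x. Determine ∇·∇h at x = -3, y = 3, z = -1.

24

∂²h/∂x² = 0
∂²h/∂y² = 0
∂²h/∂z² = -8*x
∇²h = -8*x
At (-3, 3, -1): 24.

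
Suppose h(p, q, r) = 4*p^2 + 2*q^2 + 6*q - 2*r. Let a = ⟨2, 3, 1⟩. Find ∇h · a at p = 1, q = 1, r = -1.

∂h/∂p = 8*p
∂h/∂q = 4*q + 6
∂h/∂r = -2
∇h at (1, 1, -1) = (8, 10, -2)
∇h · a = (8)(2) + (10)(3) + (-2)(1) = 44

44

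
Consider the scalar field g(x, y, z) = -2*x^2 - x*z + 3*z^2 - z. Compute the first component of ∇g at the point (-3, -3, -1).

(∇g)_1 = ∂g/∂x = -4*x - z
At (-3, -3, -1): 13.

13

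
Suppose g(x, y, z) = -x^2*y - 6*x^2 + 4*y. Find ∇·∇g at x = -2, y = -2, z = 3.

∂²g/∂x² = -2*(y + 6)
∂²g/∂y² = 0
∂²g/∂z² = 0
∇²g = -2*y - 12
At (-2, -2, 3): -8.

-8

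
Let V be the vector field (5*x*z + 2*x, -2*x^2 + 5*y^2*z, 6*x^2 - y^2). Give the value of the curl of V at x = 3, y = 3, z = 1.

(-51, -21, -12)

(∇×V)₁ = ∂V₃/∂y − ∂V₂/∂z = -5*y^2 - 2*y
(∇×V)₂ = ∂V₁/∂z − ∂V₃/∂x = -7*x
(∇×V)₃ = ∂V₂/∂x − ∂V₁/∂y = -4*x
∇×V = (-5*y^2 - 2*y, -7*x, -4*x)
At (3, 3, 1): (-51, -21, -12).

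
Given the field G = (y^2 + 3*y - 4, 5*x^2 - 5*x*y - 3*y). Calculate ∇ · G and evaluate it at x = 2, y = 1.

∂G₁/∂x = 0
∂G₂/∂y = -5*x - 3
∇·G = -5*x - 3
At (2, 1): -13.

-13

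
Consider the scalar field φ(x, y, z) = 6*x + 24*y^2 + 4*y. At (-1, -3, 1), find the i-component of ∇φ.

6

(∇φ)_1 = ∂φ/∂x = 6
At (-1, -3, 1): 6.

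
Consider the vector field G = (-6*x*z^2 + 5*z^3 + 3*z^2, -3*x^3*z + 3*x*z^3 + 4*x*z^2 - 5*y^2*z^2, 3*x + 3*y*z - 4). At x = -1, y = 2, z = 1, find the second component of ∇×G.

30

(∇×G)_2 = ∂G₁/∂z − ∂G₃/∂x
= -12*x*z + 15*z^2 + 6*z − (3)
= -12*x*z + 15*z^2 + 6*z - 3
At (-1, 2, 1): 30.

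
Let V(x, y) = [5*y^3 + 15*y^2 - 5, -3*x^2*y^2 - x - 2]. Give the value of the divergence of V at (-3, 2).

-108

∂V₁/∂x = 0
∂V₂/∂y = -6*x^2*y
∇·V = -6*x^2*y
At (-3, 2): -108.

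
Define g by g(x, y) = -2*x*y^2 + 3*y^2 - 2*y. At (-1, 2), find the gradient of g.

∂g/∂x = -2*y^2
∂g/∂y = -4*x*y + 6*y - 2
∇g = (-2*y^2, -4*x*y + 6*y - 2)
At (-1, 2): (-8, 18).

(-8, 18)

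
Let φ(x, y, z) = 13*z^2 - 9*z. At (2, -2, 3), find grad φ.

∂φ/∂x = 0
∂φ/∂y = 0
∂φ/∂z = 26*z - 9
∇φ = (0, 0, 26*z - 9)
At (2, -2, 3): (0, 0, 69).

(0, 0, 69)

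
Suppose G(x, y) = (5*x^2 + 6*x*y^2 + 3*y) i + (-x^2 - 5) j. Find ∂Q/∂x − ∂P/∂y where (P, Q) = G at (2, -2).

41

∂G₂/∂x = -2*x
∂G₁/∂y = 12*x*y + 3
Scalar curl = -12*x*y - 2*x - 3
At (2, -2): 41.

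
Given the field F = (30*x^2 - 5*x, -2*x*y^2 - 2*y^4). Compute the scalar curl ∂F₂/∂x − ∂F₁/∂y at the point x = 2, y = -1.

-2

∂F₂/∂x = -2*y^2
∂F₁/∂y = 0
Scalar curl = -2*y^2
At (2, -1): -2.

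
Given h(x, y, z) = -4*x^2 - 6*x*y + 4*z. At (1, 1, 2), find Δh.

∂²h/∂x² = -8
∂²h/∂y² = 0
∂²h/∂z² = 0
∇²h = -8
At (1, 1, 2): -8.

-8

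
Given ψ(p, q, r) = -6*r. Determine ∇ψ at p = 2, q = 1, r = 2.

(0, 0, -6)

∂ψ/∂p = 0
∂ψ/∂q = 0
∂ψ/∂r = -6
∇ψ = (0, 0, -6)
At (2, 1, 2): (0, 0, -6).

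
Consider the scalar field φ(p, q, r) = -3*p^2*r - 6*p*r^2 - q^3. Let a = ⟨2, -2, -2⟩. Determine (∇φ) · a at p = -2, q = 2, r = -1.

60

∂φ/∂p = -6*p*r - 6*r^2
∂φ/∂q = -3*q^2
∂φ/∂r = -3*p^2 - 12*p*r
∇φ at (-2, 2, -1) = (-18, -12, -36)
∇φ · a = (-18)(2) + (-12)(-2) + (-36)(-2) = 60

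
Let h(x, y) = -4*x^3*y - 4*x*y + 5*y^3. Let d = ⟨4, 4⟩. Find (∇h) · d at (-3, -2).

∂h/∂x = -12*x^2*y - 4*y
∂h/∂y = -4*x^3 - 4*x + 15*y^2
∇h at (-3, -2) = (224, 180)
∇h · d = (224)(4) + (180)(4) = 1616

1616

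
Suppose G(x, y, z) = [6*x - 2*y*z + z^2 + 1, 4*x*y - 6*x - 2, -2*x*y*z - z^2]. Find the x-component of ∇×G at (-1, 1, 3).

(∇×G)_1 = ∂G₃/∂y − ∂G₂/∂z
= -2*x*z − (0)
= -2*x*z
At (-1, 1, 3): 6.

6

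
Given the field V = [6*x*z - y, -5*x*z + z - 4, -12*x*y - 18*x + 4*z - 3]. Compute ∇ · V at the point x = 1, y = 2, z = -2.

-8

∂V₁/∂x = 6*z
∂V₂/∂y = 0
∂V₃/∂z = 4
∇·V = 6*z + 4
At (1, 2, -2): -8.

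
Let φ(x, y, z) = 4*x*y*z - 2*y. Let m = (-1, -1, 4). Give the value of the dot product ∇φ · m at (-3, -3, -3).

∂φ/∂x = 4*y*z
∂φ/∂y = 4*x*z - 2
∂φ/∂z = 4*x*y
∇φ at (-3, -3, -3) = (36, 34, 36)
∇φ · m = (36)(-1) + (34)(-1) + (36)(4) = 74

74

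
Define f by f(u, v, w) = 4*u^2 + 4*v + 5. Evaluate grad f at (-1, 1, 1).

∂f/∂u = 8*u
∂f/∂v = 4
∂f/∂w = 0
∇f = (8*u, 4, 0)
At (-1, 1, 1): (-8, 4, 0).

(-8, 4, 0)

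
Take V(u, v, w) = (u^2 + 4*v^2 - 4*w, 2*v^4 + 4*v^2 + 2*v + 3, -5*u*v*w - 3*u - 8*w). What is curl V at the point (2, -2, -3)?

(∇×V)₁ = ∂V₃/∂v − ∂V₂/∂w = -5*u*w
(∇×V)₂ = ∂V₁/∂w − ∂V₃/∂u = 5*v*w - 1
(∇×V)₃ = ∂V₂/∂u − ∂V₁/∂v = -8*v
∇×V = (-5*u*w, 5*v*w - 1, -8*v)
At (2, -2, -3): (30, 29, 16).

(30, 29, 16)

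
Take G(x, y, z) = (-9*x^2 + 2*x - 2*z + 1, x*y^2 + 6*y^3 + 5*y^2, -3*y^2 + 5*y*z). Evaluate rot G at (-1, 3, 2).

(-8, -2, 9)

(∇×G)₁ = ∂G₃/∂y − ∂G₂/∂z = -6*y + 5*z
(∇×G)₂ = ∂G₁/∂z − ∂G₃/∂x = -2
(∇×G)₃ = ∂G₂/∂x − ∂G₁/∂y = y^2
∇×G = (-6*y + 5*z, -2, y^2)
At (-1, 3, 2): (-8, -2, 9).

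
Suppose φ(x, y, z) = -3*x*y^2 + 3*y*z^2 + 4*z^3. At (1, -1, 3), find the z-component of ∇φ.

(∇φ)_3 = ∂φ/∂z = 6*y*z + 12*z^2
At (1, -1, 3): 90.

90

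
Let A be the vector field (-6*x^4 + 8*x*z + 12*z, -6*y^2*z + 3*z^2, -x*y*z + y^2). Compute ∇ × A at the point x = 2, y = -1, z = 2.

(∇×A)₁ = ∂A₃/∂y − ∂A₂/∂z = -x*z + 6*y^2 + 2*y - 6*z
(∇×A)₂ = ∂A₁/∂z − ∂A₃/∂x = 8*x + y*z + 12
(∇×A)₃ = ∂A₂/∂x − ∂A₁/∂y = 0
∇×A = (-x*z + 6*y^2 + 2*y - 6*z, 8*x + y*z + 12, 0)
At (2, -1, 2): (-12, 26, 0).

(-12, 26, 0)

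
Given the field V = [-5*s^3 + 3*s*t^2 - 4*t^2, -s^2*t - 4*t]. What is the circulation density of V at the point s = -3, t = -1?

∂V₂/∂s = -2*s*t
∂V₁/∂t = 6*s*t - 8*t
Scalar curl = -8*s*t + 8*t
At (-3, -1): -32.

-32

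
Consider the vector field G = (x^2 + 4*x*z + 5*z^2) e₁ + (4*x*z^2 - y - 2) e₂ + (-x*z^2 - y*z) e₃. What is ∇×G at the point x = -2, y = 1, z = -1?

(-15, -17, 4)

(∇×G)₁ = ∂G₃/∂y − ∂G₂/∂z = -8*x*z - z
(∇×G)₂ = ∂G₁/∂z − ∂G₃/∂x = 4*x + z^2 + 10*z
(∇×G)₃ = ∂G₂/∂x − ∂G₁/∂y = 4*z^2
∇×G = (-8*x*z - z, 4*x + z^2 + 10*z, 4*z^2)
At (-2, 1, -1): (-15, -17, 4).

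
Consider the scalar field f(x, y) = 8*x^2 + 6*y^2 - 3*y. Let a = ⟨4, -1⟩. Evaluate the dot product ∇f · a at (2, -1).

∂f/∂x = 16*x
∂f/∂y = 12*y - 3
∇f at (2, -1) = (32, -15)
∇f · a = (32)(4) + (-15)(-1) = 143

143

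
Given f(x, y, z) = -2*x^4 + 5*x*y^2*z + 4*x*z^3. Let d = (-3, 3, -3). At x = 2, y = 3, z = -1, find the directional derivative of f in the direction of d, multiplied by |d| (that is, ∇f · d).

-183

∂f/∂x = -8*x^3 + 5*y^2*z + 4*z^3
∂f/∂y = 10*x*y*z
∂f/∂z = 5*x*y^2 + 12*x*z^2
∇f at (2, 3, -1) = (-113, -60, 114)
∇f · d = (-113)(-3) + (-60)(3) + (114)(-3) = -183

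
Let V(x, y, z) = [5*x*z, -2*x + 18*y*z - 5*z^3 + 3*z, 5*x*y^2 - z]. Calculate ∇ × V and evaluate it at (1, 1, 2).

(∇×V)₁ = ∂V₃/∂y − ∂V₂/∂z = 10*x*y - 18*y + 15*z^2 - 3
(∇×V)₂ = ∂V₁/∂z − ∂V₃/∂x = 5*x - 5*y^2
(∇×V)₃ = ∂V₂/∂x − ∂V₁/∂y = -2
∇×V = (10*x*y - 18*y + 15*z^2 - 3, 5*x - 5*y^2, -2)
At (1, 1, 2): (49, 0, -2).

(49, 0, -2)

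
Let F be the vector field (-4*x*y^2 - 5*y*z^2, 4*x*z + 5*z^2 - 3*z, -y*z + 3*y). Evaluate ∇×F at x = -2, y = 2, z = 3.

(∇×F)₁ = ∂F₃/∂y − ∂F₂/∂z = -4*x - 11*z + 6
(∇×F)₂ = ∂F₁/∂z − ∂F₃/∂x = -10*y*z
(∇×F)₃ = ∂F₂/∂x − ∂F₁/∂y = 8*x*y + 5*z^2 + 4*z
∇×F = (-4*x - 11*z + 6, -10*y*z, 8*x*y + 5*z^2 + 4*z)
At (-2, 2, 3): (-19, -60, 25).

(-19, -60, 25)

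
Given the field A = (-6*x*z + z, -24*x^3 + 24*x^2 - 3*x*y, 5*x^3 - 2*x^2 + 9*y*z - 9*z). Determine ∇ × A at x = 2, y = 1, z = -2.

(-18, -63, -195)

(∇×A)₁ = ∂A₃/∂y − ∂A₂/∂z = 9*z
(∇×A)₂ = ∂A₁/∂z − ∂A₃/∂x = -15*x^2 - 2*x + 1
(∇×A)₃ = ∂A₂/∂x − ∂A₁/∂y = -72*x^2 + 48*x - 3*y
∇×A = (9*z, -15*x^2 - 2*x + 1, -72*x^2 + 48*x - 3*y)
At (2, 1, -2): (-18, -63, -195).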